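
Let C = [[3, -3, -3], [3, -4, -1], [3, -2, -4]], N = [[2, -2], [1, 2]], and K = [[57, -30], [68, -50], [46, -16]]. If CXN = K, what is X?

Isolating X: multiply by C⁻¹ from the left and N⁻¹ from the right, so X = C⁻¹KN⁻¹.
C has determinant -3; C⁻¹ = [[-14/3, 2, 3], [-3, 1, 2], [-2, 1, 1]].
N has determinant 6; N⁻¹ = [[1/3, 1/3], [-1/6, 1/3]].
C⁻¹K = [[8, -8], [-11, 8], [0, -6]].
X = (C⁻¹K)N⁻¹ = [[4, 0], [-5, -1], [1, -2]].

X = [[4, 0], [-5, -1], [1, -2]]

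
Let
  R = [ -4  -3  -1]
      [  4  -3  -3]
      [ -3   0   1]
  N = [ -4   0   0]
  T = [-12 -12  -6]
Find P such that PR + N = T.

PR = T − N = [[-8, -12, -6]].
Since R sits to the right of P, P = (T − N)R⁻¹.
det R = 6, so R⁻¹ = [[-1/2, 1/2, 1], [5/6, -7/6, -8/3], [-3/2, 3/2, 4]].
P = (T − N)R⁻¹ = [[3, 1, 0]].

P = [[3, 1, 0]]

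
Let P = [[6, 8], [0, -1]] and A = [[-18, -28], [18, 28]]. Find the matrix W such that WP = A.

Since P sits to the right of W, W = AP⁻¹.
det P = -6; the adjugate gives P⁻¹ = [[1/6, 4/3], [0, -1]].
W = AP⁻¹ = [[-18, -28], [18, 28]] · [[1/6, 4/3], [0, -1]] = [[-3, 4], [3, -4]].

W = [[-3, 4], [3, -4]]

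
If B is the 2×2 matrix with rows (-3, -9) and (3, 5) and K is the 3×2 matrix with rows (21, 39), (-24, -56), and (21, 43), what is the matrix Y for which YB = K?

Y = [[-1, 6], [4, -4], [-2, 5]]

B is on the right of Y, so right-multiply by B⁻¹: Y = KB⁻¹.
det B = 12, so B⁻¹ = [[5/12, 3/4], [-1/4, -1/4]].
Y = KB⁻¹ = [[21, 39], [-24, -56], [21, 43]] · [[5/12, 3/4], [-1/4, -1/4]] = [[-1, 6], [4, -4], [-2, 5]].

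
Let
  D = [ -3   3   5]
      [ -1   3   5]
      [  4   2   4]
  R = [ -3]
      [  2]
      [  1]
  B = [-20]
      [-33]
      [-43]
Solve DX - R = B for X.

X = [[-4], [-5], [-4]]

DX = B + R = [[-23], [-31], [-42]].
Left-multiplying both sides by D⁻¹ gives X = D⁻¹(B + R).
D has determinant -4; D⁻¹ = [[-1/2, 1/2, 0], [-6, 8, -5/2], [7/2, -9/2, 3/2]].
X = D⁻¹(B + R) = [[-4], [-5], [-4]].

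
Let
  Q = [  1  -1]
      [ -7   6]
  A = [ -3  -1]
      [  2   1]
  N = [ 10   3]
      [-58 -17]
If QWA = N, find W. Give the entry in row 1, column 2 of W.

Isolating W: multiply by Q⁻¹ from the left and A⁻¹ from the right, so W = Q⁻¹NA⁻¹.
det Q = -1, so Q⁻¹ = [[-6, -1], [-7, -1]].
det A = -1; the adjugate gives A⁻¹ = [[-1, -1], [2, 3]].
Q⁻¹N = [[-2, -1], [-12, -4]].
W = (Q⁻¹N)A⁻¹ = [[0, -1], [4, 0]].

-1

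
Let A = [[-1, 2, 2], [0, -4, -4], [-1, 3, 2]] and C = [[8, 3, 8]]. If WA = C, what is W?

W = [[-3, -6, -5]]

A is on the right of W, so right-multiply by A⁻¹: W = CA⁻¹.
det A = -4; the adjugate gives A⁻¹ = [[-1, -1/2, 0], [-1, 0, 1], [1, -1/4, -1]].
W = CA⁻¹ = [[8, 3, 8]] · [[-1, -1/2, 0], [-1, 0, 1], [1, -1/4, -1]] = [[-3, -6, -5]].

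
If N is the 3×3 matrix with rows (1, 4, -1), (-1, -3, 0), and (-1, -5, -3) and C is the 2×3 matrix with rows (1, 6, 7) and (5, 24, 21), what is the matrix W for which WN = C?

W = [[-1, 0, -2], [-3, -2, -6]]

Since N sits to the right of W, W = CN⁻¹.
det N = -5; the adjugate gives N⁻¹ = [[-9/5, -17/5, 3/5], [3/5, 4/5, -1/5], [-2/5, -1/5, -1/5]].
W = CN⁻¹ = [[1, 6, 7], [5, 24, 21]] · [[-9/5, -17/5, 3/5], [3/5, 4/5, -1/5], [-2/5, -1/5, -1/5]] = [[-1, 0, -2], [-3, -2, -6]].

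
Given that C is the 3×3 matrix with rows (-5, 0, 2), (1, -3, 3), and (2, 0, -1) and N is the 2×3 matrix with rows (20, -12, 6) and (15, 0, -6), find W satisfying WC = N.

C is on the right of W, so right-multiply by C⁻¹: W = NC⁻¹.
C has determinant -3; C⁻¹ = [[-1, 0, -2], [-7/3, -1/3, -17/3], [-2, 0, -5]].
W = NC⁻¹ = [[20, -12, 6], [15, 0, -6]] · [[-1, 0, -2], [-7/3, -1/3, -17/3], [-2, 0, -5]] = [[-4, 4, -2], [-3, 0, 0]].

W = [[-4, 4, -2], [-3, 0, 0]]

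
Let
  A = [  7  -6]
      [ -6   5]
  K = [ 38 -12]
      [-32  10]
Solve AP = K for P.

Left-multiplying both sides by A⁻¹ gives P = A⁻¹K.
det A = -1, so A⁻¹ = [[-5, -6], [-6, -7]].
P = A⁻¹K = [[-5, -6], [-6, -7]] · [[38, -12], [-32, 10]] = [[2, 0], [-4, 2]].

P = [[2, 0], [-4, 2]]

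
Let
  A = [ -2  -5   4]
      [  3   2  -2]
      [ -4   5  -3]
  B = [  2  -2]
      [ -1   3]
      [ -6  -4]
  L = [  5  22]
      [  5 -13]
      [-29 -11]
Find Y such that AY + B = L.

Y = [[4, -2], [1, 0], [4, 5]]

AY = L − B = [[3, 24], [6, -16], [-23, -7]].
Since A multiplies Y on the left, Y = A⁻¹(L − B).
det A = -1; the adjugate gives A⁻¹ = [[-4, -5, -2], [-17, -22, -8], [-23, -30, -11]].
Y = A⁻¹(L − B) = [[4, -2], [1, 0], [4, 5]].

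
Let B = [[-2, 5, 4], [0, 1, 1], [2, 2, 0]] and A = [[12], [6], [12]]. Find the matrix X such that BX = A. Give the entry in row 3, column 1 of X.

6

Since B multiplies X on the left, X = B⁻¹A.
B has determinant 6; B⁻¹ = [[-1/3, 4/3, 1/6], [1/3, -4/3, 1/3], [-1/3, 7/3, -1/3]].
X = B⁻¹A = [[-1/3, 4/3, 1/6], [1/3, -4/3, 1/3], [-1/3, 7/3, -1/3]] · [[12], [6], [12]] = [[6], [0], [6]].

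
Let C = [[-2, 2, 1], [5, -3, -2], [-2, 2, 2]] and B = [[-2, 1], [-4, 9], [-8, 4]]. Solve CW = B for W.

C is on the left of W, so left-multiply by C⁻¹: W = C⁻¹B.
det C = -4, so C⁻¹ = [[1/2, 1/2, 1/4], [3/2, 1/2, -1/4], [-1, 0, 1]].
W = C⁻¹B = [[1/2, 1/2, 1/4], [3/2, 1/2, -1/4], [-1, 0, 1]] · [[-2, 1], [-4, 9], [-8, 4]] = [[-5, 6], [-3, 5], [-6, 3]].

W = [[-5, 6], [-3, 5], [-6, 3]]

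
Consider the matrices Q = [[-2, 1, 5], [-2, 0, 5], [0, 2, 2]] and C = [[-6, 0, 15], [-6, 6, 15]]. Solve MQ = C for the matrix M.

M = [[0, 3, 0], [6, -3, 0]]

Q is on the right of M, so right-multiply by Q⁻¹: M = CQ⁻¹.
det Q = 4; the adjugate gives Q⁻¹ = [[-5/2, 2, 5/4], [1, -1, 0], [-1, 1, 1/2]].
M = CQ⁻¹ = [[-6, 0, 15], [-6, 6, 15]] · [[-5/2, 2, 5/4], [1, -1, 0], [-1, 1, 1/2]] = [[0, 3, 0], [6, -3, 0]].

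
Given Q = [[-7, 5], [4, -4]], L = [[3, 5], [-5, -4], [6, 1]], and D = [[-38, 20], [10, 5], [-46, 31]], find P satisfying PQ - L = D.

PQ = D + L = [[-35, 25], [5, 1], [-40, 32]].
Since Q sits to the right of P, P = (D + L)Q⁻¹.
Q has determinant 8; Q⁻¹ = [[-1/2, -5/8], [-1/2, -7/8]].
P = (D + L)Q⁻¹ = [[5, 0], [-3, -4], [4, -3]].

P = [[5, 0], [-3, -4], [4, -3]]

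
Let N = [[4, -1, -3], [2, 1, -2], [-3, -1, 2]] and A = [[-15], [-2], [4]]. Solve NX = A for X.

Left-multiplying both sides by N⁻¹ gives X = N⁻¹A.
det N = -5, so N⁻¹ = [[0, -1, -1], [-2/5, 1/5, -2/5], [-1/5, -7/5, -6/5]].
X = N⁻¹A = [[0, -1, -1], [-2/5, 1/5, -2/5], [-1/5, -7/5, -6/5]] · [[-15], [-2], [4]] = [[-2], [4], [1]].

X = [[-2], [4], [1]]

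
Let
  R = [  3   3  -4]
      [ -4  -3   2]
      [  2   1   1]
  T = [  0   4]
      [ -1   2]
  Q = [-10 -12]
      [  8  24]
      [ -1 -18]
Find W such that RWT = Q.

W = [[0, 0], [-4, 2], [-1, -1]]

Isolating W: multiply by R⁻¹ from the left and T⁻¹ from the right, so W = R⁻¹QT⁻¹.
det R = 1, so R⁻¹ = [[-5, -7, -6], [8, 11, 10], [2, 3, 3]].
T has determinant 4; T⁻¹ = [[1/2, -1], [1/4, 0]].
R⁻¹Q = [[0, 0], [-2, -12], [1, -6]].
W = (R⁻¹Q)T⁻¹ = [[0, 0], [-4, 2], [-1, -1]].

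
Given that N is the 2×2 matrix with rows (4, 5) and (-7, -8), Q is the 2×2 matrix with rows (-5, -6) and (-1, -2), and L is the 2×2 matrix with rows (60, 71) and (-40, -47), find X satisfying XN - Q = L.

X = [[5, -5], [-5, 3]]

XN = L + Q = [[55, 65], [-41, -49]].
Right-multiplying both sides by N⁻¹ gives X = (L + Q)N⁻¹.
det N = 3; the adjugate gives N⁻¹ = [[-8/3, -5/3], [7/3, 4/3]].
X = (L + Q)N⁻¹ = [[5, -5], [-5, 3]].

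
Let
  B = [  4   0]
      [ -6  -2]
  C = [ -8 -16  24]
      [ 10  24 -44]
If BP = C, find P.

P = [[-2, -4, 6], [1, 0, 4]]

B is on the left of P, so left-multiply by B⁻¹: P = B⁻¹C.
det B = -8, so B⁻¹ = [[1/4, 0], [-3/4, -1/2]].
P = B⁻¹C = [[1/4, 0], [-3/4, -1/2]] · [[-8, -16, 24], [10, 24, -44]] = [[-2, -4, 6], [1, 0, 4]].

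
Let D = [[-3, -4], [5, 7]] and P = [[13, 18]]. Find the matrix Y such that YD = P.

Right-multiplying both sides by D⁻¹ gives Y = PD⁻¹.
det D = -1; the adjugate gives D⁻¹ = [[-7, -4], [5, 3]].
Y = PD⁻¹ = [[13, 18]] · [[-7, -4], [5, 3]] = [[-1, 2]].

Y = [[-1, 2]]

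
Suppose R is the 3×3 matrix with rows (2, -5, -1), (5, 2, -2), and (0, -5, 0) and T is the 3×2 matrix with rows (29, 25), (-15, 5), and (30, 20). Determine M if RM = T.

Since R multiplies M on the left, M = R⁻¹T.
det R = 5, so R⁻¹ = [[-2, 1, 12/5], [0, 0, -1/5], [-5, 2, 29/5]].
M = R⁻¹T = [[-2, 1, 12/5], [0, 0, -1/5], [-5, 2, 29/5]] · [[29, 25], [-15, 5], [30, 20]] = [[-1, 3], [-6, -4], [-1, 1]].

M = [[-1, 3], [-6, -4], [-1, 1]]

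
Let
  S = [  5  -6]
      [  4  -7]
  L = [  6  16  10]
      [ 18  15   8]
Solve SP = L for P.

P = [[-6, 2, 2], [-6, -1, 0]]

Since S multiplies P on the left, P = S⁻¹L.
S has determinant -11; S⁻¹ = [[7/11, -6/11], [4/11, -5/11]].
P = S⁻¹L = [[7/11, -6/11], [4/11, -5/11]] · [[6, 16, 10], [18, 15, 8]] = [[-6, 2, 2], [-6, -1, 0]].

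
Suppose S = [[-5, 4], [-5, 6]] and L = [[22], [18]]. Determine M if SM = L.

S is on the left of M, so left-multiply by S⁻¹: M = S⁻¹L.
det S = -10; the adjugate gives S⁻¹ = [[-3/5, 2/5], [-1/2, 1/2]].
M = S⁻¹L = [[-3/5, 2/5], [-1/2, 1/2]] · [[22], [18]] = [[-6], [-2]].

M = [[-6], [-2]]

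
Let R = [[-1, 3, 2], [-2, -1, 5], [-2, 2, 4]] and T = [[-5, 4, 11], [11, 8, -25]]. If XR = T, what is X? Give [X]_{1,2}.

1

Since R sits to the right of X, X = TR⁻¹.
det R = -4; the adjugate gives R⁻¹ = [[7/2, 2, -17/4], [1/2, 0, -1/4], [3/2, 1, -7/4]].
X = TR⁻¹ = [[-5, 4, 11], [11, 8, -25]] · [[7/2, 2, -17/4], [1/2, 0, -1/4], [3/2, 1, -7/4]] = [[1, 1, 1], [5, -3, -5]].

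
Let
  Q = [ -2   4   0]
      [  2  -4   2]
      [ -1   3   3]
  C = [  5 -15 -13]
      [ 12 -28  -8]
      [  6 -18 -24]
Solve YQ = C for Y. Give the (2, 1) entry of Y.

Since Q sits to the right of Y, Y = CQ⁻¹.
Q has determinant 4; Q⁻¹ = [[-9/2, -3, 2], [-2, -3/2, 1], [1/2, 1/2, 0]].
Y = CQ⁻¹ = [[5, -15, -13], [12, -28, -8], [6, -18, -24]] · [[-9/2, -3, 2], [-2, -3/2, 1], [1/2, 1/2, 0]] = [[1, 1, -5], [-2, 2, -4], [-3, -3, -6]].

-2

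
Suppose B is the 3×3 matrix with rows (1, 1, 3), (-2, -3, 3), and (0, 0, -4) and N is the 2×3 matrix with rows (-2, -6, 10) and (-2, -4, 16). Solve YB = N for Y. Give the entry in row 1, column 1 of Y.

6

Right-multiplying both sides by B⁻¹ gives Y = NB⁻¹.
det B = 4; the adjugate gives B⁻¹ = [[3, 1, 3], [-2, -1, -9/4], [0, 0, -1/4]].
Y = NB⁻¹ = [[-2, -6, 10], [-2, -4, 16]] · [[3, 1, 3], [-2, -1, -9/4], [0, 0, -1/4]] = [[6, 4, 5], [2, 2, -1]].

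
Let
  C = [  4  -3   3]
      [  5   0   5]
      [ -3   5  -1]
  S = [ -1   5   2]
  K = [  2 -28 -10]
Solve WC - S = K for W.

WC = K + S = [[1, -23, -8]].
Right-multiplying both sides by C⁻¹ gives W = (K + S)C⁻¹.
det C = 5; the adjugate gives C⁻¹ = [[-5, 12/5, -3], [-2, 1, -1], [5, -11/5, 3]].
W = (K + S)C⁻¹ = [[1, -3, -4]].

W = [[1, -3, -4]]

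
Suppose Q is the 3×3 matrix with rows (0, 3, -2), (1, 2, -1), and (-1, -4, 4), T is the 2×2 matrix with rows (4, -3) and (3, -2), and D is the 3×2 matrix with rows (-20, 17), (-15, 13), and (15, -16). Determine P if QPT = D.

P = [[-2, 3], [-3, 0], [1, -4]]

Isolating P: multiply by Q⁻¹ from the left and T⁻¹ from the right, so P = Q⁻¹DT⁻¹.
det Q = -5, so Q⁻¹ = [[-4/5, 4/5, -1/5], [3/5, 2/5, 2/5], [2/5, 3/5, 3/5]].
det T = 1; the adjugate gives T⁻¹ = [[-2, 3], [-3, 4]].
Q⁻¹D = [[1, 0], [-12, 9], [-8, 5]].
P = (Q⁻¹D)T⁻¹ = [[-2, 3], [-3, 0], [1, -4]].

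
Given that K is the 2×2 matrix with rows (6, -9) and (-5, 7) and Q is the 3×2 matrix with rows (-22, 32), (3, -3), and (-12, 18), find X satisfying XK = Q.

Since K sits to the right of X, X = QK⁻¹.
K has determinant -3; K⁻¹ = [[-7/3, -3], [-5/3, -2]].
X = QK⁻¹ = [[-22, 32], [3, -3], [-12, 18]] · [[-7/3, -3], [-5/3, -2]] = [[-2, 2], [-2, -3], [-2, 0]].

X = [[-2, 2], [-2, -3], [-2, 0]]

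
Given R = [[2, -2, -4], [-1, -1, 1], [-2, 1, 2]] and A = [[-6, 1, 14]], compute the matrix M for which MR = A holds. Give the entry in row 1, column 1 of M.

Since R sits to the right of M, M = AR⁻¹.
det R = 6, so R⁻¹ = [[-1/2, 0, -1], [0, -2/3, 1/3], [-1/2, 1/3, -2/3]].
M = AR⁻¹ = [[-6, 1, 14]] · [[-1/2, 0, -1], [0, -2/3, 1/3], [-1/2, 1/3, -2/3]] = [[-4, 4, -3]].

-4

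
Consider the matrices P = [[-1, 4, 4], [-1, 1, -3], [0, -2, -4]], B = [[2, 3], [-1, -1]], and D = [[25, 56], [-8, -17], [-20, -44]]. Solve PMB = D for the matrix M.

Isolating M: multiply by P⁻¹ from the left and B⁻¹ from the right, so M = P⁻¹DB⁻¹.
det P = 2; the adjugate gives P⁻¹ = [[-5, 4, -8], [-2, 2, -7/2], [1, -1, 3/2]].
det B = 1, so B⁻¹ = [[-1, -3], [1, 2]].
P⁻¹D = [[3, 4], [4, 8], [3, 7]].
M = (P⁻¹D)B⁻¹ = [[1, -1], [4, 4], [4, 5]].

M = [[1, -1], [4, 4], [4, 5]]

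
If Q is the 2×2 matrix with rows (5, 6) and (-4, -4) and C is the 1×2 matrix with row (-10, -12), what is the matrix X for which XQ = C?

Since Q sits to the right of X, X = CQ⁻¹.
det Q = 4; the adjugate gives Q⁻¹ = [[-1, -3/2], [1, 5/4]].
X = CQ⁻¹ = [[-10, -12]] · [[-1, -3/2], [1, 5/4]] = [[-2, 0]].

X = [[-2, 0]]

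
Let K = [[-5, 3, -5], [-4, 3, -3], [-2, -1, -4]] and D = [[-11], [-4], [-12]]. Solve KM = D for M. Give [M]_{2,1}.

-2

K is on the left of M, so left-multiply by K⁻¹: M = K⁻¹D.
K has determinant -5; K⁻¹ = [[3, -17/5, -6/5], [2, -2, -1], [-2, 11/5, 3/5]].
M = K⁻¹D = [[3, -17/5, -6/5], [2, -2, -1], [-2, 11/5, 3/5]] · [[-11], [-4], [-12]] = [[-5], [-2], [6]].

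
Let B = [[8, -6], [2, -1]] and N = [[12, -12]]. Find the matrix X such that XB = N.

Right-multiplying both sides by B⁻¹ gives X = NB⁻¹.
B has determinant 4; B⁻¹ = [[-1/4, 3/2], [-1/2, 2]].
X = NB⁻¹ = [[12, -12]] · [[-1/4, 3/2], [-1/2, 2]] = [[3, -6]].

X = [[3, -6]]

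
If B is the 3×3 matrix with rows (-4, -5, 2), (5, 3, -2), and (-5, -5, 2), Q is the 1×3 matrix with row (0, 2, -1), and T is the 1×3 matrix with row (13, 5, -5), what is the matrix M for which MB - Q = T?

MB = T + Q = [[13, 7, -6]].
Right-multiplying both sides by B⁻¹ gives M = (T + Q)B⁻¹.
det B = -4, so B⁻¹ = [[1, 0, -1], [0, -1/2, -1/2], [5/2, -5/4, -13/4]].
M = (T + Q)B⁻¹ = [[-2, 4, 3]].

M = [[-2, 4, 3]]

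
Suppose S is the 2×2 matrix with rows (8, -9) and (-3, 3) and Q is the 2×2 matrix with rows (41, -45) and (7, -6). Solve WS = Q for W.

Right-multiplying both sides by S⁻¹ gives W = QS⁻¹.
det S = -3, so S⁻¹ = [[-1, -3], [-1, -8/3]].
W = QS⁻¹ = [[41, -45], [7, -6]] · [[-1, -3], [-1, -8/3]] = [[4, -3], [-1, -5]].

W = [[4, -3], [-1, -5]]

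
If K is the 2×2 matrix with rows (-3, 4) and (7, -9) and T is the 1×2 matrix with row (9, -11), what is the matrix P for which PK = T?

Since K sits to the right of P, P = TK⁻¹.
det K = -1, so K⁻¹ = [[9, 4], [7, 3]].
P = TK⁻¹ = [[9, -11]] · [[9, 4], [7, 3]] = [[4, 3]].

P = [[4, 3]]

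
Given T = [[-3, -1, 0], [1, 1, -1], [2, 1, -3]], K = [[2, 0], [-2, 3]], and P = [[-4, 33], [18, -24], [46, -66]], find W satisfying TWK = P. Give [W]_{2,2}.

Left-multiply by T⁻¹ and right-multiply by K⁻¹: W = T⁻¹PK⁻¹.
det T = 5; the adjugate gives T⁻¹ = [[-2/5, -3/5, 1/5], [1/5, 9/5, -3/5], [-1/5, 1/5, -2/5]].
K has determinant 6; K⁻¹ = [[1/2, 0], [1/3, 1/3]].
T⁻¹P = [[0, -12], [4, 3], [-14, 15]].
W = (T⁻¹P)K⁻¹ = [[-4, -4], [3, 1], [-2, 5]].

1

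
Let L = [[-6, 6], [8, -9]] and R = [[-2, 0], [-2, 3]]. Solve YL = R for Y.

L is on the right of Y, so right-multiply by L⁻¹: Y = RL⁻¹.
det L = 6, so L⁻¹ = [[-3/2, -1], [-4/3, -1]].
Y = RL⁻¹ = [[-2, 0], [-2, 3]] · [[-3/2, -1], [-4/3, -1]] = [[3, 2], [-1, -1]].

Y = [[3, 2], [-1, -1]]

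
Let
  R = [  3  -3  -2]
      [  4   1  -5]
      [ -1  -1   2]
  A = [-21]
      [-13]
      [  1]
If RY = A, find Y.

Y = [[-4], [3], [0]]

R is on the left of Y, so left-multiply by R⁻¹: Y = R⁻¹A.
det R = 6; the adjugate gives R⁻¹ = [[-1/2, 4/3, 17/6], [-1/2, 2/3, 7/6], [-1/2, 1, 5/2]].
Y = R⁻¹A = [[-1/2, 4/3, 17/6], [-1/2, 2/3, 7/6], [-1/2, 1, 5/2]] · [[-21], [-13], [1]] = [[-4], [3], [0]].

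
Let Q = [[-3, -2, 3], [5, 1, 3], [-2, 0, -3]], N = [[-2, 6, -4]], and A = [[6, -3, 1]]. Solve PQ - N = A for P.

P = [[-3, -3, -5]]

PQ = A + N = [[4, 3, -3]].
Right-multiplying both sides by Q⁻¹ gives P = (A + N)Q⁻¹.
Q has determinant -3; Q⁻¹ = [[1, 2, 3], [-3, -5, -8], [-2/3, -4/3, -7/3]].
P = (A + N)Q⁻¹ = [[-3, -3, -5]].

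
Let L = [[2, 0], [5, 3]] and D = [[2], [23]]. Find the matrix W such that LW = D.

L is on the left of W, so left-multiply by L⁻¹: W = L⁻¹D.
L has determinant 6; L⁻¹ = [[1/2, 0], [-5/6, 1/3]].
W = L⁻¹D = [[1/2, 0], [-5/6, 1/3]] · [[2], [23]] = [[1], [6]].

W = [[1], [6]]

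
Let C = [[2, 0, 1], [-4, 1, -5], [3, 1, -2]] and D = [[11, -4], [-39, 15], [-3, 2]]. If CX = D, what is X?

X = [[3, -1], [-2, 1], [5, -2]]

C is on the left of X, so left-multiply by C⁻¹: X = C⁻¹D.
det C = -1; the adjugate gives C⁻¹ = [[-3, -1, 1], [23, 7, -6], [7, 2, -2]].
X = C⁻¹D = [[-3, -1, 1], [23, 7, -6], [7, 2, -2]] · [[11, -4], [-39, 15], [-3, 2]] = [[3, -1], [-2, 1], [5, -2]].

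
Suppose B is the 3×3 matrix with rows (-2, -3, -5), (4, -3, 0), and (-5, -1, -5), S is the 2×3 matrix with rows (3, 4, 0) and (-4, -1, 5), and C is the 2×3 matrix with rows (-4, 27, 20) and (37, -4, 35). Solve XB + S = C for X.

XB = C − S = [[-7, 23, 20], [41, -3, 30]].
B is on the right of X, so right-multiply by B⁻¹: X = (C − S)B⁻¹.
det B = 5, so B⁻¹ = [[3, -2, -3], [4, -3, -4], [-19/5, 13/5, 18/5]].
X = (C − S)B⁻¹ = [[-5, -3, 1], [-3, 5, -3]].

X = [[-5, -3, 1], [-3, 5, -3]]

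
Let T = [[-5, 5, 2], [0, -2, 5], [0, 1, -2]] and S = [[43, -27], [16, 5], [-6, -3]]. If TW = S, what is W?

Left-multiplying both sides by T⁻¹ gives W = T⁻¹S.
det T = 5, so T⁻¹ = [[-1/5, 12/5, 29/5], [0, 2, 5], [0, 1, 2]].
W = T⁻¹S = [[-1/5, 12/5, 29/5], [0, 2, 5], [0, 1, 2]] · [[43, -27], [16, 5], [-6, -3]] = [[-5, 0], [2, -5], [4, -1]].

W = [[-5, 0], [2, -5], [4, -1]]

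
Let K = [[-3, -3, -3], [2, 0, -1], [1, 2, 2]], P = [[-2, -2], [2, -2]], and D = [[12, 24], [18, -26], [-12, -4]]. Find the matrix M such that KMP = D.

M = [[2, 4], [-1, 0], [2, -3]]

M = K⁻¹DP⁻¹ (apply K⁻¹ on the left and P⁻¹ on the right).
K has determinant -3; K⁻¹ = [[-2/3, 0, -1], [5/3, 1, 3], [-4/3, -1, -2]].
det P = 8, so P⁻¹ = [[-1/4, 1/4], [-1/4, -1/4]].
K⁻¹D = [[4, -12], [2, 2], [-10, 2]].
M = (K⁻¹D)P⁻¹ = [[2, 4], [-1, 0], [2, -3]].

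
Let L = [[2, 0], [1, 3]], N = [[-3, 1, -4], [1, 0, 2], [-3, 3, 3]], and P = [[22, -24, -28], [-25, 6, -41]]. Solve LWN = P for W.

W = [[0, -1, -4], [3, 0, 1]]

Isolating W: multiply by L⁻¹ from the left and N⁻¹ from the right, so W = L⁻¹PN⁻¹.
det L = 6; the adjugate gives L⁻¹ = [[1/2, 0], [-1/6, 1/3]].
det N = -3, so N⁻¹ = [[2, 5, -2/3], [3, 7, -2/3], [-1, -2, 1/3]].
L⁻¹P = [[11, -12, -14], [-12, 6, -9]].
W = (L⁻¹P)N⁻¹ = [[0, -1, -4], [3, 0, 1]].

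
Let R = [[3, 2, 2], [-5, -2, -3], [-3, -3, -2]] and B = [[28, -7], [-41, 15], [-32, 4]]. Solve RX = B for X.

Left-multiplying both sides by R⁻¹ gives X = R⁻¹B.
det R = 1, so R⁻¹ = [[-5, -2, -2], [-1, 0, -1], [9, 3, 4]].
X = R⁻¹B = [[-5, -2, -2], [-1, 0, -1], [9, 3, 4]] · [[28, -7], [-41, 15], [-32, 4]] = [[6, -3], [4, 3], [1, -2]].

X = [[6, -3], [4, 3], [1, -2]]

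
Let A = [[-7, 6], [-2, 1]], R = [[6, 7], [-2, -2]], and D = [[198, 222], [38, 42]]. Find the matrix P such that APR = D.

P = A⁻¹DR⁻¹ (apply A⁻¹ on the left and R⁻¹ on the right).
det A = 5; the adjugate gives A⁻¹ = [[1/5, -6/5], [2/5, -7/5]].
det R = 2; the adjugate gives R⁻¹ = [[-1, -7/2], [1, 3]].
A⁻¹D = [[-6, -6], [26, 30]].
P = (A⁻¹D)R⁻¹ = [[0, 3], [4, -1]].

P = [[0, 3], [4, -1]]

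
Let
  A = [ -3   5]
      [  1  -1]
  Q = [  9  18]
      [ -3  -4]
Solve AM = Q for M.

A is on the left of M, so left-multiply by A⁻¹: M = A⁻¹Q.
det A = -2, so A⁻¹ = [[1/2, 5/2], [1/2, 3/2]].
M = A⁻¹Q = [[1/2, 5/2], [1/2, 3/2]] · [[9, 18], [-3, -4]] = [[-3, -1], [0, 3]].

M = [[-3, -1], [0, 3]]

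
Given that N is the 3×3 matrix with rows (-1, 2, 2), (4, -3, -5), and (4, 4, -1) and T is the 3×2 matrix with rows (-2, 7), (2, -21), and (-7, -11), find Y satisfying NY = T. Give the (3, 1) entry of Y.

Left-multiplying both sides by N⁻¹ gives Y = N⁻¹T.
det N = 1; the adjugate gives N⁻¹ = [[23, 10, -4], [-16, -7, 3], [28, 12, -5]].
Y = N⁻¹T = [[23, 10, -4], [-16, -7, 3], [28, 12, -5]] · [[-2, 7], [2, -21], [-7, -11]] = [[2, -5], [-3, 2], [3, -1]].

3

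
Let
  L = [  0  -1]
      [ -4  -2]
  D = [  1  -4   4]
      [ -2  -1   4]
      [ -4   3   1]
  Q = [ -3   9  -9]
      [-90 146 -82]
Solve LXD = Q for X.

X = [[5, 0, -4], [-1, 4, -3]]

Isolating X: multiply by L⁻¹ from the left and D⁻¹ from the right, so X = L⁻¹QD⁻¹.
det L = -4, so L⁻¹ = [[1/2, -1/4], [-1, 0]].
det D = 3, so D⁻¹ = [[-13/3, 16/3, -4], [-14/3, 17/3, -4], [-10/3, 13/3, -3]].
L⁻¹Q = [[21, -32, 16], [3, -9, 9]].
X = (L⁻¹Q)D⁻¹ = [[5, 0, -4], [-1, 4, -3]].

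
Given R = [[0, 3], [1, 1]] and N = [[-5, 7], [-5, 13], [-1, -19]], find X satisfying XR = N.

R is on the right of X, so right-multiply by R⁻¹: X = NR⁻¹.
R has determinant -3; R⁻¹ = [[-1/3, 1], [1/3, 0]].
X = NR⁻¹ = [[-5, 7], [-5, 13], [-1, -19]] · [[-1/3, 1], [1/3, 0]] = [[4, -5], [6, -5], [-6, -1]].

X = [[4, -5], [6, -5], [-6, -1]]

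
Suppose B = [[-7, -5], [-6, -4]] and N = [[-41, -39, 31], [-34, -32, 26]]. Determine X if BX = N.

B is on the left of X, so left-multiply by B⁻¹: X = B⁻¹N.
det B = -2, so B⁻¹ = [[2, -5/2], [-3, 7/2]].
X = B⁻¹N = [[2, -5/2], [-3, 7/2]] · [[-41, -39, 31], [-34, -32, 26]] = [[3, 2, -3], [4, 5, -2]].

X = [[3, 2, -3], [4, 5, -2]]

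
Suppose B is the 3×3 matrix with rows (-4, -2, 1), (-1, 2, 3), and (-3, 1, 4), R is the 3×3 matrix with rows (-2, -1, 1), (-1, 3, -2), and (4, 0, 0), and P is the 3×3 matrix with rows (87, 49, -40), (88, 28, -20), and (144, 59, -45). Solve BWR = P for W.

W = B⁻¹PR⁻¹ (apply B⁻¹ on the left and R⁻¹ on the right).
det B = -5, so B⁻¹ = [[-1, -9/5, 8/5], [1, 13/5, -11/5], [-1, -2, 2]].
det R = -4, so R⁻¹ = [[0, 0, 1/4], [2, 1, 5/4], [3, 1, 7/4]].
B⁻¹P = [[-15, -5, 4], [-1, -8, 7], [25, 13, -10]].
W = (B⁻¹P)R⁻¹ = [[2, -1, -3], [5, -1, 2], [-4, 3, 5]].

W = [[2, -1, -3], [5, -1, 2], [-4, 3, 5]]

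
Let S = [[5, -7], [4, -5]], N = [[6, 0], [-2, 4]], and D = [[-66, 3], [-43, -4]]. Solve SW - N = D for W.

W = [[-5, -5], [5, -4]]

SW = D + N = [[-60, 3], [-45, 0]].
Left-multiplying both sides by S⁻¹ gives W = S⁻¹(D + N).
det S = 3, so S⁻¹ = [[-5/3, 7/3], [-4/3, 5/3]].
W = S⁻¹(D + N) = [[-5, -5], [5, -4]].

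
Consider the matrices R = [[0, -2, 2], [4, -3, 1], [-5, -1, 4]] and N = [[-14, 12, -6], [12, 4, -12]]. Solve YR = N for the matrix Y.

Y = [[4, -6, -2], [3, -2, -4]]

Right-multiplying both sides by R⁻¹ gives Y = NR⁻¹.
det R = 4; the adjugate gives R⁻¹ = [[-11/4, 3/2, 1], [-21/4, 5/2, 2], [-19/4, 5/2, 2]].
Y = NR⁻¹ = [[-14, 12, -6], [12, 4, -12]] · [[-11/4, 3/2, 1], [-21/4, 5/2, 2], [-19/4, 5/2, 2]] = [[4, -6, -2], [3, -2, -4]].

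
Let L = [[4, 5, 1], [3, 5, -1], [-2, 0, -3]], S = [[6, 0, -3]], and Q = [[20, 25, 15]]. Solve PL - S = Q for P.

P = [[1, 4, -5]]

PL = Q + S = [[26, 25, 12]].
Since L sits to the right of P, P = (Q + S)L⁻¹.
L has determinant 5; L⁻¹ = [[-3, 3, -2], [11/5, -2, 7/5], [2, -2, 1]].
P = (Q + S)L⁻¹ = [[1, 4, -5]].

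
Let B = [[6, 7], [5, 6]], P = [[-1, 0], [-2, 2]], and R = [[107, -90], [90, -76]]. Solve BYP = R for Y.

Y = B⁻¹RP⁻¹ (apply B⁻¹ on the left and P⁻¹ on the right).
det B = 1, so B⁻¹ = [[6, -7], [-5, 6]].
det P = -2, so P⁻¹ = [[-1, 0], [-1, 1/2]].
B⁻¹R = [[12, -8], [5, -6]].
Y = (B⁻¹R)P⁻¹ = [[-4, -4], [1, -3]].

Y = [[-4, -4], [1, -3]]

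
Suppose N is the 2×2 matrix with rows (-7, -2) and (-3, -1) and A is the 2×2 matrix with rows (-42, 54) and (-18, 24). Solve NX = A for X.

X = [[6, -6], [0, -6]]

Left-multiplying both sides by N⁻¹ gives X = N⁻¹A.
det N = 1, so N⁻¹ = [[-1, 2], [3, -7]].
X = N⁻¹A = [[-1, 2], [3, -7]] · [[-42, 54], [-18, 24]] = [[6, -6], [0, -6]].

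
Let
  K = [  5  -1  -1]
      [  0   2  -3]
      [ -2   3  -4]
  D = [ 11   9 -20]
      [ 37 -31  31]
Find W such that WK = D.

W = [[3, 3, 2], [5, -4, -6]]

K is on the right of W, so right-multiply by K⁻¹: W = DK⁻¹.
det K = -5, so K⁻¹ = [[-1/5, 7/5, -1], [-6/5, 22/5, -3], [-4/5, 13/5, -2]].
W = DK⁻¹ = [[11, 9, -20], [37, -31, 31]] · [[-1/5, 7/5, -1], [-6/5, 22/5, -3], [-4/5, 13/5, -2]] = [[3, 3, 2], [5, -4, -6]].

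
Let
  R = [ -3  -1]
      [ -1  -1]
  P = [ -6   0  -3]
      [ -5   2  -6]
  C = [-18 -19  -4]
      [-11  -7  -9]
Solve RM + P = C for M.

RM = C − P = [[-12, -19, -1], [-6, -9, -3]].
R is on the left of M, so left-multiply by R⁻¹: M = R⁻¹(C − P).
R has determinant 2; R⁻¹ = [[-1/2, 1/2], [1/2, -3/2]].
M = R⁻¹(C − P) = [[3, 5, -1], [3, 4, 4]].

M = [[3, 5, -1], [3, 4, 4]]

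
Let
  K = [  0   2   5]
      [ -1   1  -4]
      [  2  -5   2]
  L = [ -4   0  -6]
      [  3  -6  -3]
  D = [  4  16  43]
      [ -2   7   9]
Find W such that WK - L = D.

W = [[5, -4, -2], [-2, -5, -2]]

WK = D + L = [[0, 16, 37], [1, 1, 6]].
K is on the right of W, so right-multiply by K⁻¹: W = (D + L)K⁻¹.
det K = 3, so K⁻¹ = [[-6, -29/3, -13/3], [-2, -10/3, -5/3], [1, 4/3, 2/3]].
W = (D + L)K⁻¹ = [[5, -4, -2], [-2, -5, -2]].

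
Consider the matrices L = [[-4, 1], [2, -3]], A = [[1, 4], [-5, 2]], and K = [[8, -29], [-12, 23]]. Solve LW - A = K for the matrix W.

W = [[-1, 5], [5, -5]]

LW = K + A = [[9, -25], [-17, 25]].
Since L multiplies W on the left, W = L⁻¹(K + A).
L has determinant 10; L⁻¹ = [[-3/10, -1/10], [-1/5, -2/5]].
W = L⁻¹(K + A) = [[-1, 5], [5, -5]].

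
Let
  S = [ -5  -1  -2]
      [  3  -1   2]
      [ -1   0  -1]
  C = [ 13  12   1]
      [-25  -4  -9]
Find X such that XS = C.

X = [[-6, -6, -1], [5, -1, -3]]

Since S sits to the right of X, X = CS⁻¹.
det S = -4, so S⁻¹ = [[-1/4, 1/4, 1], [-1/4, -3/4, -1], [1/4, -1/4, -2]].
X = CS⁻¹ = [[13, 12, 1], [-25, -4, -9]] · [[-1/4, 1/4, 1], [-1/4, -3/4, -1], [1/4, -1/4, -2]] = [[-6, -6, -1], [5, -1, -3]].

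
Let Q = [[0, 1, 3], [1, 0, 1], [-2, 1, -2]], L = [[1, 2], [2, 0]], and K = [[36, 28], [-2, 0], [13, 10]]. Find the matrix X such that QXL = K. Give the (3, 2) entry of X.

Isolating X: multiply by Q⁻¹ from the left and L⁻¹ from the right, so X = Q⁻¹KL⁻¹.
det Q = 3, so Q⁻¹ = [[-1/3, 5/3, 1/3], [0, 2, 1], [1/3, -2/3, -1/3]].
L has determinant -4; L⁻¹ = [[0, 1/2], [1/2, -1/4]].
Q⁻¹K = [[-11, -6], [9, 10], [9, 6]].
X = (Q⁻¹K)L⁻¹ = [[-3, -4], [5, 2], [3, 3]].

3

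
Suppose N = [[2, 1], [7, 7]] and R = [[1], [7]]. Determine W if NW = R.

W = [[0], [1]]

Left-multiplying both sides by N⁻¹ gives W = N⁻¹R.
det N = 7, so N⁻¹ = [[1, -1/7], [-1, 2/7]].
W = N⁻¹R = [[1, -1/7], [-1, 2/7]] · [[1], [7]] = [[0], [1]].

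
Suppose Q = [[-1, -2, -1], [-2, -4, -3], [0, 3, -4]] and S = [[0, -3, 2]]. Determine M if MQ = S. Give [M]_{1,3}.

Right-multiplying both sides by Q⁻¹ gives M = SQ⁻¹.
det Q = -3, so Q⁻¹ = [[-25/3, 11/3, -2/3], [8/3, -4/3, 1/3], [2, -1, 0]].
M = SQ⁻¹ = [[0, -3, 2]] · [[-25/3, 11/3, -2/3], [8/3, -4/3, 1/3], [2, -1, 0]] = [[-4, 2, -1]].

-1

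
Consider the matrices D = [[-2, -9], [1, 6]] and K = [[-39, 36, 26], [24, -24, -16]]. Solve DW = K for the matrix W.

D is on the left of W, so left-multiply by D⁻¹: W = D⁻¹K.
D has determinant -3; D⁻¹ = [[-2, -3], [1/3, 2/3]].
W = D⁻¹K = [[-2, -3], [1/3, 2/3]] · [[-39, 36, 26], [24, -24, -16]] = [[6, 0, -4], [3, -4, -2]].

W = [[6, 0, -4], [3, -4, -2]]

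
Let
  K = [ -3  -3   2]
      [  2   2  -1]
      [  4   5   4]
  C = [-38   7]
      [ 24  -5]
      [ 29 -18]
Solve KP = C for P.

P = [[5, -1], [5, -2], [-4, -1]]

Left-multiplying both sides by K⁻¹ gives P = K⁻¹C.
det K = 1; the adjugate gives K⁻¹ = [[13, 22, -1], [-12, -20, 1], [2, 3, 0]].
P = K⁻¹C = [[13, 22, -1], [-12, -20, 1], [2, 3, 0]] · [[-38, 7], [24, -5], [29, -18]] = [[5, -1], [5, -2], [-4, -1]].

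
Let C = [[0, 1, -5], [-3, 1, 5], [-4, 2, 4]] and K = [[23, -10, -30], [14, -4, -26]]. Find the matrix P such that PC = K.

C is on the right of P, so right-multiply by C⁻¹: P = KC⁻¹.
det C = 2, so C⁻¹ = [[-3, -7, 5], [-4, -10, 15/2], [-1, -2, 3/2]].
P = KC⁻¹ = [[23, -10, -30], [14, -4, -26]] · [[-3, -7, 5], [-4, -10, 15/2], [-1, -2, 3/2]] = [[1, -1, -5], [0, -6, 1]].

P = [[1, -1, -5], [0, -6, 1]]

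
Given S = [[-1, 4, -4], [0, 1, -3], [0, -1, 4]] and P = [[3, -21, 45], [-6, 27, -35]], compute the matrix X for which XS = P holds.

S is on the right of X, so right-multiply by S⁻¹: X = PS⁻¹.
det S = -1, so S⁻¹ = [[-1, 12, 8], [0, 4, 3], [0, 1, 1]].
X = PS⁻¹ = [[3, -21, 45], [-6, 27, -35]] · [[-1, 12, 8], [0, 4, 3], [0, 1, 1]] = [[-3, -3, 6], [6, 1, -2]].

X = [[-3, -3, 6], [6, 1, -2]]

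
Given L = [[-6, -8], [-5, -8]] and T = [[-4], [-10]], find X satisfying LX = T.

Since L multiplies X on the left, X = L⁻¹T.
det L = 8; the adjugate gives L⁻¹ = [[-1, 1], [5/8, -3/4]].
X = L⁻¹T = [[-1, 1], [5/8, -3/4]] · [[-4], [-10]] = [[-6], [5]].

X = [[-6], [5]]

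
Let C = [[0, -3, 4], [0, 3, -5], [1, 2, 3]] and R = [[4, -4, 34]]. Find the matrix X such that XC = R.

X = [[-2, -6, 4]]

C is on the right of X, so right-multiply by C⁻¹: X = RC⁻¹.
det C = 3, so C⁻¹ = [[19/3, 17/3, 1], [-5/3, -4/3, 0], [-1, -1, 0]].
X = RC⁻¹ = [[4, -4, 34]] · [[19/3, 17/3, 1], [-5/3, -4/3, 0], [-1, -1, 0]] = [[-2, -6, 4]].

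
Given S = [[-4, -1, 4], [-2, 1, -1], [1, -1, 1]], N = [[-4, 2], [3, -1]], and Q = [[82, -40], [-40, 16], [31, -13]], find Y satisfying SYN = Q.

Y = [[0, 3], [-1, 2], [-5, 4]]

Left-multiply by S⁻¹ and right-multiply by N⁻¹: Y = S⁻¹QN⁻¹.
det S = 3, so S⁻¹ = [[0, -1, -1], [1/3, -8/3, -4], [1/3, -5/3, -2]].
N has determinant -2; N⁻¹ = [[1/2, 1], [3/2, 2]].
S⁻¹Q = [[9, -3], [10, -4], [32, -14]].
Y = (S⁻¹Q)N⁻¹ = [[0, 3], [-1, 2], [-5, 4]].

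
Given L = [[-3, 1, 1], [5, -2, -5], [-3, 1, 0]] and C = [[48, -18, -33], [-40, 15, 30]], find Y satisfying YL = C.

Y = [[-3, 6, -3], [5, -5, 0]]

Right-multiplying both sides by L⁻¹ gives Y = CL⁻¹.
det L = -1; the adjugate gives L⁻¹ = [[-5, -1, 3], [-15, -3, 10], [1, 0, -1]].
Y = CL⁻¹ = [[48, -18, -33], [-40, 15, 30]] · [[-5, -1, 3], [-15, -3, 10], [1, 0, -1]] = [[-3, 6, -3], [5, -5, 0]].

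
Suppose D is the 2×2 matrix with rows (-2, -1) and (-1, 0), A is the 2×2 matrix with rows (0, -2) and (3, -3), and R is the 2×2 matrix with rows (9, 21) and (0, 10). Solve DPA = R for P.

P = D⁻¹RA⁻¹ (apply D⁻¹ on the left and A⁻¹ on the right).
D has determinant -1; D⁻¹ = [[0, -1], [-1, 2]].
det A = 6; the adjugate gives A⁻¹ = [[-1/2, 1/3], [-1/2, 0]].
D⁻¹R = [[0, -10], [-9, -1]].
P = (D⁻¹R)A⁻¹ = [[5, 0], [5, -3]].

P = [[5, 0], [5, -3]]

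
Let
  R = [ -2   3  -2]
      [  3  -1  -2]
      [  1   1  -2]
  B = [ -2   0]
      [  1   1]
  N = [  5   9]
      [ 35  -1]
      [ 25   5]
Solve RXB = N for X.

X = R⁻¹NB⁻¹ (apply R⁻¹ on the left and B⁻¹ on the right).
det R = -4; the adjugate gives R⁻¹ = [[-1, -1, 2], [-1, -3/2, 5/2], [-1, -5/4, 7/4]].
B has determinant -2; B⁻¹ = [[-1/2, 0], [1/2, 1]].
R⁻¹N = [[10, 2], [5, 5], [-5, 1]].
X = (R⁻¹N)B⁻¹ = [[-4, 2], [0, 5], [3, 1]].

X = [[-4, 2], [0, 5], [3, 1]]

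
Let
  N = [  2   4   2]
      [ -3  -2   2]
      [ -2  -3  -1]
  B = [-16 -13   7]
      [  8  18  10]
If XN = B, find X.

X = [[1, 4, 3], [6, 0, 2]]

N is on the right of X, so right-multiply by N⁻¹: X = BN⁻¹.
det N = -2, so N⁻¹ = [[-4, 1, -6], [7/2, -1, 5], [-5/2, 1, -4]].
X = BN⁻¹ = [[-16, -13, 7], [8, 18, 10]] · [[-4, 1, -6], [7/2, -1, 5], [-5/2, 1, -4]] = [[1, 4, 3], [6, 0, 2]].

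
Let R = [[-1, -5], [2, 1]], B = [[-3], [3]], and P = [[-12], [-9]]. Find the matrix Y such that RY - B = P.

Y = [[-5], [4]]

RY = P + B = [[-15], [-6]].
R is on the left of Y, so left-multiply by R⁻¹: Y = R⁻¹(P + B).
R has determinant 9; R⁻¹ = [[1/9, 5/9], [-2/9, -1/9]].
Y = R⁻¹(P + B) = [[-5], [4]].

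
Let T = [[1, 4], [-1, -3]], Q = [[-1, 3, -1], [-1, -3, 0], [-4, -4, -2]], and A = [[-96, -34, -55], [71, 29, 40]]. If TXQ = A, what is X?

X = [[-3, 3, -1], [5, 0, 5]]

Isolating X: multiply by T⁻¹ from the left and Q⁻¹ from the right, so X = T⁻¹AQ⁻¹.
T has determinant 1; T⁻¹ = [[-3, -4], [1, 1]].
det Q = -4, so Q⁻¹ = [[-3/2, -5/2, 3/4], [1/2, 1/2, -1/4], [2, 4, -3/2]].
T⁻¹A = [[4, -14, 5], [-25, -5, -15]].
X = (T⁻¹A)Q⁻¹ = [[-3, 3, -1], [5, 0, 5]].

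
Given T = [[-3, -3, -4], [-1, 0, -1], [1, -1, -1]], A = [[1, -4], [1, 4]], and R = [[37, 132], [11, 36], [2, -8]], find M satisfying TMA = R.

Left-multiply by T⁻¹ and right-multiply by A⁻¹: M = T⁻¹RA⁻¹.
det T = 5, so T⁻¹ = [[-1/5, 1/5, 3/5], [-2/5, 7/5, 1/5], [1/5, -6/5, -3/5]].
det A = 8; the adjugate gives A⁻¹ = [[1/2, 1/2], [-1/8, 1/8]].
T⁻¹R = [[-4, -24], [1, -4], [-7, -12]].
M = (T⁻¹R)A⁻¹ = [[1, -5], [1, 0], [-2, -5]].

M = [[1, -5], [1, 0], [-2, -5]]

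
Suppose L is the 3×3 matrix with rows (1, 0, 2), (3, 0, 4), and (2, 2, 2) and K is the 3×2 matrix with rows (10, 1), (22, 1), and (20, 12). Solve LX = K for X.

X = [[2, -1], [4, 6], [4, 1]]

Left-multiplying both sides by L⁻¹ gives X = L⁻¹K.
L has determinant 4; L⁻¹ = [[-2, 1, 0], [1/2, -1/2, 1/2], [3/2, -1/2, 0]].
X = L⁻¹K = [[-2, 1, 0], [1/2, -1/2, 1/2], [3/2, -1/2, 0]] · [[10, 1], [22, 1], [20, 12]] = [[2, -1], [4, 6], [4, 1]].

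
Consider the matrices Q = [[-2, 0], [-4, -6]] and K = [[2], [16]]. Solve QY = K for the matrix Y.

Q is on the left of Y, so left-multiply by Q⁻¹: Y = Q⁻¹K.
det Q = 12; the adjugate gives Q⁻¹ = [[-1/2, 0], [1/3, -1/6]].
Y = Q⁻¹K = [[-1/2, 0], [1/3, -1/6]] · [[2], [16]] = [[-1], [-2]].

Y = [[-1], [-2]]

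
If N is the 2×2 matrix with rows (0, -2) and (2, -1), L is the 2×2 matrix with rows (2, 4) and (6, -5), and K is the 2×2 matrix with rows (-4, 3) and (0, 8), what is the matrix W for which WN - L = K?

WN = K + L = [[-2, 7], [6, 3]].
N is on the right of W, so right-multiply by N⁻¹: W = (K + L)N⁻¹.
det N = 4; the adjugate gives N⁻¹ = [[-1/4, 1/2], [-1/2, 0]].
W = (K + L)N⁻¹ = [[-3, -1], [-3, 3]].

W = [[-3, -1], [-3, 3]]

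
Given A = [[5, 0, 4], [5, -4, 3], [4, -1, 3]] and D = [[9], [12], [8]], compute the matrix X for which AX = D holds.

X = [[1], [-1], [1]]

A is on the left of X, so left-multiply by A⁻¹: X = A⁻¹D.
A has determinant -1; A⁻¹ = [[9, 4, -16], [3, 1, -5], [-11, -5, 20]].
X = A⁻¹D = [[9, 4, -16], [3, 1, -5], [-11, -5, 20]] · [[9], [12], [8]] = [[1], [-1], [1]].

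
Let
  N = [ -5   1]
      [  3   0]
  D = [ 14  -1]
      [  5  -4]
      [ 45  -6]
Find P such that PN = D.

P = [[-1, 3], [-4, -5], [-6, 5]]

Since N sits to the right of P, P = DN⁻¹.
det N = -3; the adjugate gives N⁻¹ = [[0, 1/3], [1, 5/3]].
P = DN⁻¹ = [[14, -1], [5, -4], [45, -6]] · [[0, 1/3], [1, 5/3]] = [[-1, 3], [-4, -5], [-6, 5]].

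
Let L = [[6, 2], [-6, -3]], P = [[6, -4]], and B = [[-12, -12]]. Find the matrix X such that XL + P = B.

XL = B − P = [[-18, -8]].
Right-multiplying both sides by L⁻¹ gives X = (B − P)L⁻¹.
L has determinant -6; L⁻¹ = [[1/2, 1/3], [-1, -1]].
X = (B − P)L⁻¹ = [[-1, 2]].

X = [[-1, 2]]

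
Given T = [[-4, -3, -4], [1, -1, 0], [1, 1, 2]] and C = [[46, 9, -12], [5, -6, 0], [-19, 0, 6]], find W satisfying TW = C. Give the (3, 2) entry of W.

2

Left-multiplying both sides by T⁻¹ gives W = T⁻¹C.
det T = 6, so T⁻¹ = [[-1/3, 1/3, -2/3], [-1/3, -2/3, -2/3], [1/3, 1/6, 7/6]].
W = T⁻¹C = [[-1/3, 1/3, -2/3], [-1/3, -2/3, -2/3], [1/3, 1/6, 7/6]] · [[46, 9, -12], [5, -6, 0], [-19, 0, 6]] = [[-1, -5, 0], [-6, 1, 0], [-6, 2, 3]].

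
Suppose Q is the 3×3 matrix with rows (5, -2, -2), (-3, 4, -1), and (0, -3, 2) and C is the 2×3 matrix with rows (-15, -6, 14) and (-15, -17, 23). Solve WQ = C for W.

Right-multiplying both sides by Q⁻¹ gives W = CQ⁻¹.
Q has determinant -5; Q⁻¹ = [[-1, -2, -2], [-6/5, -2, -11/5], [-9/5, -3, -14/5]].
W = CQ⁻¹ = [[-15, -6, 14], [-15, -17, 23]] · [[-1, -2, -2], [-6/5, -2, -11/5], [-9/5, -3, -14/5]] = [[-3, 0, 4], [-6, -5, 3]].

W = [[-3, 0, 4], [-6, -5, 3]]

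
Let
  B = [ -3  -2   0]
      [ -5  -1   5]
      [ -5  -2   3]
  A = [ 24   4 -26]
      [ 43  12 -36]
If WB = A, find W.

W = [[2, -4, -2], [-1, -6, -2]]

Right-multiplying both sides by B⁻¹ gives W = AB⁻¹.
B has determinant -1; B⁻¹ = [[-7, -6, 10], [10, 9, -15], [-5, -4, 7]].
W = AB⁻¹ = [[24, 4, -26], [43, 12, -36]] · [[-7, -6, 10], [10, 9, -15], [-5, -4, 7]] = [[2, -4, -2], [-1, -6, -2]].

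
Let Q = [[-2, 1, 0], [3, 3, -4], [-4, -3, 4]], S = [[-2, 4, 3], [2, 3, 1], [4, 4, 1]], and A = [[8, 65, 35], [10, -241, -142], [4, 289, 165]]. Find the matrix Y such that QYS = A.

Y = [[-5, -4, -4], [-1, -5, -3], [5, -1, -4]]

Y = Q⁻¹AS⁻¹ (apply Q⁻¹ on the left and S⁻¹ on the right).
det Q = 4, so Q⁻¹ = [[0, -1, -1], [1, -2, -2], [3/4, -5/2, -9/4]].
det S = -2; the adjugate gives S⁻¹ = [[1/2, -4, 5/2], [-1, 7, -4], [2, -12, 7]].
Q⁻¹A = [[-14, -48, -23], [-20, -31, -11], [-28, 1, 10]].
Y = (Q⁻¹A)S⁻¹ = [[-5, -4, -4], [-1, -5, -3], [5, -1, -4]].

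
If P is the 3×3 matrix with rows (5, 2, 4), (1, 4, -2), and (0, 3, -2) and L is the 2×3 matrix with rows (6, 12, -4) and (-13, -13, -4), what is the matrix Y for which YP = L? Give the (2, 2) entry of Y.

-3

P is on the right of Y, so right-multiply by P⁻¹: Y = LP⁻¹.
det P = 6, so P⁻¹ = [[-1/3, 8/3, -10/3], [1/3, -5/3, 7/3], [1/2, -5/2, 3]].
Y = LP⁻¹ = [[6, 12, -4], [-13, -13, -4]] · [[-1/3, 8/3, -10/3], [1/3, -5/3, 7/3], [1/2, -5/2, 3]] = [[0, 6, -4], [-2, -3, 1]].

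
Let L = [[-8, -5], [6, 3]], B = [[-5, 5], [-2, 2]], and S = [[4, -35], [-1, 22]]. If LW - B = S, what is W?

LW = S + B = [[-1, -30], [-3, 24]].
Left-multiplying both sides by L⁻¹ gives W = L⁻¹(S + B).
L has determinant 6; L⁻¹ = [[1/2, 5/6], [-1, -4/3]].
W = L⁻¹(S + B) = [[-3, 5], [5, -2]].

W = [[-3, 5], [5, -2]]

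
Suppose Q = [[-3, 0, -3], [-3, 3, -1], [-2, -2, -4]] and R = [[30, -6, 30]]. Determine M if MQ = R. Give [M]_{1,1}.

Since Q sits to the right of M, M = RQ⁻¹.
det Q = 6, so Q⁻¹ = [[-7/3, 1, 3/2], [-5/3, 1, 1], [2, -1, -3/2]].
M = RQ⁻¹ = [[30, -6, 30]] · [[-7/3, 1, 3/2], [-5/3, 1, 1], [2, -1, -3/2]] = [[0, -6, -6]].

0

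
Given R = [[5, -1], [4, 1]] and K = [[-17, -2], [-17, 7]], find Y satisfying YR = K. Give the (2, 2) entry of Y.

2

Right-multiplying both sides by R⁻¹ gives Y = KR⁻¹.
det R = 9; the adjugate gives R⁻¹ = [[1/9, 1/9], [-4/9, 5/9]].
Y = KR⁻¹ = [[-17, -2], [-17, 7]] · [[1/9, 1/9], [-4/9, 5/9]] = [[-1, -3], [-5, 2]].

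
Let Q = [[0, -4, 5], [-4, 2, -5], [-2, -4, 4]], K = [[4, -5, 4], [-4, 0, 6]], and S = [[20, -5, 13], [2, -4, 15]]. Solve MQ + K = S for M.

MQ = S − K = [[16, 0, 9], [6, -4, 9]].
Right-multiplying both sides by Q⁻¹ gives M = (S − K)Q⁻¹.
det Q = -4, so Q⁻¹ = [[3, 1, -5/2], [-13/2, -5/2, 5], [-5, -2, 4]].
M = (S − K)Q⁻¹ = [[3, -2, -4], [-1, -2, 1]].

M = [[3, -2, -4], [-1, -2, 1]]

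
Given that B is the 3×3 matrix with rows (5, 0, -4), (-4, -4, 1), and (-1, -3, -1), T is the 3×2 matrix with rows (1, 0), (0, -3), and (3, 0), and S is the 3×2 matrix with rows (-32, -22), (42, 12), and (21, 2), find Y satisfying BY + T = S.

BY = S − T = [[-33, -22], [42, 15], [18, 2]].
B is on the left of Y, so left-multiply by B⁻¹: Y = B⁻¹(S − T).
det B = 3; the adjugate gives B⁻¹ = [[7/3, 4, -16/3], [-5/3, -3, 11/3], [8/3, 5, -20/3]].
Y = B⁻¹(S − T) = [[-5, -2], [-5, -1], [2, 3]].

Y = [[-5, -2], [-5, -1], [2, 3]]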